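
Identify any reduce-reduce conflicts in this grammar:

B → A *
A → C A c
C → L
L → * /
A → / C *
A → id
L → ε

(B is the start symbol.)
No reduce-reduce conflicts

Augment with B' → B and build the canonical LR(0) collection (I0 = CLOSURE({[B' → . B]}), then GOTO on every symbol after a dot until no new states appear). It has 14 states:
  I0: { [A → . / C *], [A → . C A c], [A → . id], [B → . A *], [B' → . B], [C → . L], [L → . * /], [L → .] }  — shift, reduce
  I1: { [L → * . /] }  — shift
  I2: { [A → / . C *], [C → . L], [L → . * /], [L → .] }  — shift, reduce
  I3: { [B → A . *] }  — shift
  I4: { [B' → B .] }  — accept
  I5: { [A → . / C *], [A → . C A c], [A → . id], [A → C . A c], [C → . L], [L → . * /], [L → .] }  — shift, reduce
  I6: { [C → L .] }  — reduce
  I7: { [A → id .] }  — reduce
  I8: { [A → C A . c] }  — shift
  I9: { [A → C A c .] }  — reduce
  I10: { [B → A * .] }  — reduce
  I11: { [A → / C . *] }  — shift
  I12: { [A → / C * .] }  — reduce
  I13: { [L → * / .] }  — reduce

No state contains more than one complete item.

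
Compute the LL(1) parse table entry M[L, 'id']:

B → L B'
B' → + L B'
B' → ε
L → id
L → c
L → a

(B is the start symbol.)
L → id

To find M[L, 'id'], we find productions for L where 'id' is in the predict set (PREDICT(N → α) = (FIRST(α) \ {ε}) ∪ (FOLLOW(N) if α ⇒* ε)).

L → id: PREDICT = { 'id' }
  'id' is in predict set, so this production goes in M[L, 'id']
L → c: PREDICT = { 'c' }
L → a: PREDICT = { 'a' }

M[L, 'id'] = L → id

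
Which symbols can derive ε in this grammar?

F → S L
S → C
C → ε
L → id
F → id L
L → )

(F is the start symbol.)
ε-productions: C → ε
So C is immediately nullable.
S → C: every symbol on the right is nullable, so S is nullable too.
No further non-terminal can be added: every production for the remaining non-terminals contains a terminal or a non-nullable non-terminal.
Nullable = { 'C', 'S' }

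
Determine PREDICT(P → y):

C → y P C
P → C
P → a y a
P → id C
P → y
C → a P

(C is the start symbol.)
{ 'y' }

PREDICT(P → y) = (FIRST(RHS) \ {ε}) ∪ (FOLLOW(P) if ε ∈ FIRST(RHS), i.e. RHS ⇒* ε)
FIRST(y) = { 'y' }
ε ∉ FIRST(y), so FOLLOW(P) is not added.
PREDICT(P → y) = { 'y' }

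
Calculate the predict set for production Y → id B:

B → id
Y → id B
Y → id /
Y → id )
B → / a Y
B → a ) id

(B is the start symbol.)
{ 'id' }

PREDICT(Y → id B) = (FIRST(RHS) \ {ε}) ∪ (FOLLOW(Y) if ε ∈ FIRST(RHS), i.e. RHS ⇒* ε)
FIRST(id B) = { 'id' }
ε ∉ FIRST(id B), so FOLLOW(Y) is not added.
PREDICT(Y → id B) = { 'id' }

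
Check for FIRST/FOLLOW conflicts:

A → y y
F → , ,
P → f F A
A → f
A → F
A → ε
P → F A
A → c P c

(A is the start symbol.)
Nullable non-terminals: A.
FIRST sets used below: FIRST(F) = { ',' }

A: nullable alternative(s) A → ε; FOLLOW(A) = { $, 'c' }
  A → y y: FIRST \ {ε} = { 'y' } — disjoint from FOLLOW(A)
  A → f: FIRST \ {ε} = { 'f' } — disjoint from FOLLOW(A)
  A → F: FIRST \ {ε} = { ',' } — disjoint from FOLLOW(A)
  A → ε: FIRST \ {ε} = { } — this is the only nullable alternative, skip
  A → c P c: FIRST \ {ε} = { 'c' } — overlaps FOLLOW(A) on { 'c' }: CONFLICT

F, P have no nullable alternative, so no FIRST/FOLLOW check is needed there.

So the grammar has 1 FIRST/FOLLOW conflict (marked CONFLICT above).

Answer: Yes. A → c P c with FOLLOW(A) on { 'c' }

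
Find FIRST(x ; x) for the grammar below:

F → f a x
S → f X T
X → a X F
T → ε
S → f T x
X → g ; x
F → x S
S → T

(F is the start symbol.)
To compute FIRST(x ; x), process the symbols left to right:
Symbol x is a terminal. Add 'x' and stop.
FIRST(x ; x) = { 'x' }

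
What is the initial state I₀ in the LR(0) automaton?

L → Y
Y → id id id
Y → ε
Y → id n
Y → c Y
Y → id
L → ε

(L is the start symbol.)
{ [L → . Y], [L → .], [L' → . L], [Y → . c Y], [Y → . id id id], [Y → . id n], [Y → . id], [Y → .] }

First, augment the grammar with L' → L
I₀ = CLOSURE({ [L' → . L] }):
  [L' → . L] has the dot before L: add [L → . Y], [L → .]
  [L → . Y] has the dot before Y: add [Y → . id id id], [Y → .], [Y → . id n], [Y → . c Y], [Y → . id]
No further items can be added.

I₀ = { [L → . Y], [L → .], [L' → . L], [Y → . c Y], [Y → . id id id], [Y → . id n], [Y → . id], [Y → .] }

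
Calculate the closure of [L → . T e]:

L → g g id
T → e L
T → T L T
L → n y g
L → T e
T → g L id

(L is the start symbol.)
{ [L → . T e], [T → . T L T], [T → . e L], [T → . g L id] }

Start with: [L → . T e]
  [L → . T e] has the dot before T: add [T → . e L], [T → . T L T], [T → . g L id]
No further items can be added.

CLOSURE = { [L → . T e], [T → . T L T], [T → . e L], [T → . g L id] }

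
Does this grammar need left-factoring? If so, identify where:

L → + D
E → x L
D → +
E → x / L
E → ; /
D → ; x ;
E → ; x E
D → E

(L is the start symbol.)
Left-factoring is needed when two productions for the same non-terminal
share a common prefix on the right-hand side.

Productions for E:
  E → x L
  E → x / L
  E → ; /
  E → ; x E
Productions for D:
  D → +
  D → ; x ;
  D → E

Found common prefix 'x' in productions for E
Found common prefix ';' in productions for E

Answer: Yes, E has productions with common prefix 'x'; E has productions with common prefix ';'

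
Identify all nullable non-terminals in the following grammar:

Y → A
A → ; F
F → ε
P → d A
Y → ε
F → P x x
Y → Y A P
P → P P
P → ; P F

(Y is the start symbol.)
{ 'F', 'Y' }

A non-terminal is nullable if it can derive ε (the empty string): either it has an ε-production, or it has a production whose right-hand side consists entirely of nullable non-terminals.

ε-productions: F → ε, Y → ε
So F, Y are immediately nullable.
No further non-terminal can be added: every production for the remaining non-terminals contains a terminal or a non-nullable non-terminal.
Nullable = { 'F', 'Y' }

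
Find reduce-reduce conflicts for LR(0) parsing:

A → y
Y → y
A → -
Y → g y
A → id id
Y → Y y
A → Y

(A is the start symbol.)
A reduce-reduce conflict occurs when an LR(0) state has two complete items [A → α .] and [B → β .] — both call for a reduction, and with no lookahead the parser cannot choose between them.

Augment with A' → A and build the canonical LR(0) collection (I0 = CLOSURE({[A' → . A]}), then GOTO on every symbol after a dot until no new states appear). It has 10 states:
  I0: { [A → . -], [A → . Y], [A → . id id], [A → . y], [A' → . A], [Y → . Y y], [Y → . g y], [Y → . y] }  — shift
  I1: { [A → - .] }  — reduce
  I2: { [A' → A .] }  — accept
  I3: { [A → Y .], [Y → Y . y] }  — shift, reduce
  I4: { [Y → g . y] }  — shift
  I5: { [A → id . id] }  — shift
  I6: { [A → y .], [Y → y .] }  — 2 reduces
  I7: { [A → id id .] }  — reduce
  I8: { [Y → g y .] }  — reduce
  I9: { [Y → Y y .] }  — reduce

I6 contains complete items [A → y .], [Y → y .] — reduce-reduce conflict.

Answer: Yes — I6: [A → y .] vs [Y → y .]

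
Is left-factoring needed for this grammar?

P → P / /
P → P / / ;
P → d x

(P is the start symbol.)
Yes, P has productions with common prefix 'P / /'

Left-factoring is needed when two productions for the same non-terminal
share a common prefix on the right-hand side.

Productions for P:
  P → P / /
  P → P / / ;
  P → d x

Found common prefix 'P / /' in productions for P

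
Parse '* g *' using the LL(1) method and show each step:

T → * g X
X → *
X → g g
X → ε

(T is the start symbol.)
Stack is shown with the top on the left.

Stack    Input    Action
------------------------
T $      * g * $  output T → * g X
* g X $  * g * $  match '*'
g X $    g * $    match 'g'
X $      * $      output X → *
* $      * $      match '*'
$        $        accept

The string is accepted.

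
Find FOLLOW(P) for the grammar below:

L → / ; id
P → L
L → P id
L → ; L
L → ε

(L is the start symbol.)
{ 'id' }

To compute FOLLOW(P), find every occurrence of P on a right-hand side N → α P β: add FIRST(β) \ {ε}, and if β is empty or nullable also add FOLLOW(N). Iterate to a fixed point.

In L → P id: P is followed by id, add FIRST(id) \ {ε} = { 'id' }

Taking the union: FOLLOW(P) = { 'id' }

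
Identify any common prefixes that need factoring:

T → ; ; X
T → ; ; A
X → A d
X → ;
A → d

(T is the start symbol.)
Yes, T has productions with common prefix '; ;'

Left-factoring is needed when two productions for the same non-terminal
share a common prefix on the right-hand side.

Productions for T:
  T → ; ; X
  T → ; ; A
Productions for X:
  X → A d
  X → ;

Found common prefix '; ;' in productions for T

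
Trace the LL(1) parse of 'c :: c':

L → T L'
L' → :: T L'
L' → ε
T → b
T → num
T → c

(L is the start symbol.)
Stack is shown with the top on the left.

Stack      Input     Action
---------------------------
L $        c :: c $  output L → T L'
T L' $     c :: c $  output T → c
c L' $     c :: c $  match 'c'
L' $       :: c $    output L' → :: T L'
:: T L' $  :: c $    match '::'
T L' $     c $       output T → c
c L' $     c $       match 'c'
L' $       $         output L' → ε
$          $         accept

The string is accepted.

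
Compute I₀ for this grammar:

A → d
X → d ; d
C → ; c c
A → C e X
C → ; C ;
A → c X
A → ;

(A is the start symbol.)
{ [A → . ;], [A → . C e X], [A → . c X], [A → . d], [A' → . A], [C → . ; C ;], [C → . ; c c] }

First, augment the grammar with A' → A
I₀ = CLOSURE({ [A' → . A] }):
  [A' → . A] has the dot before A: add [A → . d], [A → . C e X], [A → . c X], [A → . ;]
  [A → . C e X] has the dot before C: add [C → . ; c c], [C → . ; C ;]
No further items can be added.

I₀ = { [A → . ;], [A → . C e X], [A → . c X], [A → . d], [A' → . A], [C → . ; C ;], [C → . ; c c] }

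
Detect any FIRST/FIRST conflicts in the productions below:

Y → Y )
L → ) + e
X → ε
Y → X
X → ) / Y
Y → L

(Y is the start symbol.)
Yes. Y → Y ')' / Y → X on { ')' }; Y → Y ')' / Y → L on { ')' }; Y → X / Y → L on { ')' }

A FIRST/FIRST conflict occurs when two productions N → α and N → β for the same non-terminal have FIRST(α) ∩ FIRST(β) ≠ ∅ (with ε ∈ FIRST of a nullable right-hand side, so two nullable alternatives also conflict).

FIRST sets of the non-terminals at (or reachable through a nullable prefix from) the front of some alternative:
  FIRST(Y) = { ')', ε }
  FIRST(X) = { ')', ε }
  FIRST(L) = { ')' }

Productions for Y:
  Y → Y ): FIRST = { ')' }
  Y → X: FIRST = { ')', ε }
  Y → L: FIRST = { ')' }
Productions for X:
  X → ε: FIRST = { ε }
  X → ) / Y: FIRST = { ')' }
L has only one production, so no FIRST/FIRST conflict is possible there.

Conflict for Y: Y → Y ) and Y → X
  Overlap: { ')' }
Conflict for Y: Y → Y ) and Y → L
  Overlap: { ')' }
Conflict for Y: Y → X and Y → L
  Overlap: { ')' }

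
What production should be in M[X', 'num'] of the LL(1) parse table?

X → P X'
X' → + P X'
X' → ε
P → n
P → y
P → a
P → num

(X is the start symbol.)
To find M[X', 'num'], we find productions for X' where 'num' is in the predict set (PREDICT(N → α) = (FIRST(α) \ {ε}) ∪ (FOLLOW(N) if α ⇒* ε)).

Relevant sets:
  FOLLOW(X') = { $ }

X' → + P X': PREDICT = { '+' }
X' → ε: PREDICT = { $ }

M[X', 'num'] is empty (no production applies)

Answer: Empty (error entry)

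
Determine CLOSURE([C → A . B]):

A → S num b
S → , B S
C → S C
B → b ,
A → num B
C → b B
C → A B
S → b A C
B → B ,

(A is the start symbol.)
{ [B → . B ,], [B → . b ,], [C → A . B] }

Start with: [C → A . B]
  [C → A . B] has the dot before B: add [B → . b ,], [B → . B ,]
No further items can be added.

CLOSURE = { [B → . B ,], [B → . b ,], [C → A . B] }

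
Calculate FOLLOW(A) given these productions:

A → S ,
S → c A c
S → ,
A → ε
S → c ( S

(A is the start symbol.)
To compute FOLLOW(A), find every occurrence of A on a right-hand side N → α A β: add FIRST(β) \ {ε}, and if β is empty or nullable also add FOLLOW(N). Iterate to a fixed point.

A is the start symbol, so $ ∈ FOLLOW(A).
In S → c A c: A is followed by c, add FIRST(c) \ {ε} = { 'c' }

Taking the union: FOLLOW(A) = { $, 'c' }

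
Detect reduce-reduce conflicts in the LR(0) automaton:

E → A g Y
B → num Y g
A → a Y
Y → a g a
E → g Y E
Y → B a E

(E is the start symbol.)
No reduce-reduce conflicts

A reduce-reduce conflict occurs when an LR(0) state has two complete items [A → α .] and [B → β .] — both call for a reduction, and with no lookahead the parser cannot choose between them.

Augment with E' → E and build the canonical LR(0) collection (I0 = CLOSURE({[E' → . E]}), then GOTO on every symbol after a dot until no new states appear). It has 19 states:
  I0: { [A → . a Y], [E → . A g Y], [E → . g Y E], [E' → . E] }  — shift
  I1: { [E → A . g Y] }  — shift
  I2: { [E' → E .] }  — accept
  I3: { [A → a . Y], [B → . num Y g], [Y → . B a E], [Y → . a g a] }  — shift
  I4: { [B → . num Y g], [E → g . Y E], [Y → . B a E], [Y → . a g a] }  — shift
  I5: { [Y → B . a E] }  — shift
  I6: { [A → . a Y], [E → . A g Y], [E → . g Y E], [E → g Y . E] }  — shift
  I7: { [Y → a . g a] }  — shift
  I8: { [B → . num Y g], [B → num . Y g], [Y → . B a E], [Y → . a g a] }  — shift
  I9: { [B → num Y . g] }  — shift
  I10: { [B → num Y g .] }  — reduce
  I11: { [Y → a g . a] }  — shift
  I12: { [Y → a g a .] }  — reduce
  I13: { [E → g Y E .] }  — reduce
  I14: { [A → . a Y], [E → . A g Y], [E → . g Y E], [Y → B a . E] }  — shift
  I15: { [Y → B a E .] }  — reduce
  I16: { [A → a Y .] }  — reduce
  I17: { [B → . num Y g], [E → A g . Y], [Y → . B a E], [Y → . a g a] }  — shift
  I18: { [E → A g Y .] }  — reduce

No state contains more than one complete item.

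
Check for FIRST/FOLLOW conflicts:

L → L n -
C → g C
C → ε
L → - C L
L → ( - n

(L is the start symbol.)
No FIRST/FOLLOW conflicts.

Nullable non-terminals: C.

C: nullable alternative(s) C → ε; FOLLOW(C) = { '(', '-' }
  C → g C: FIRST \ {ε} = { 'g' } — disjoint from FOLLOW(C)
  C → ε: FIRST \ {ε} = { } — this is the only nullable alternative, skip

L has no nullable alternative, so no FIRST/FOLLOW check is needed there.

No FIRST/FOLLOW conflicts found.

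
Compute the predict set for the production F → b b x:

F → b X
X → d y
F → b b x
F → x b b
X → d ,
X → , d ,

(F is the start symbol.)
{ 'b' }

PREDICT(F → b b x) = (FIRST(RHS) \ {ε}) ∪ (FOLLOW(F) if ε ∈ FIRST(RHS), i.e. RHS ⇒* ε)
FIRST(b b x) = { 'b' }
ε ∉ FIRST(b b x), so FOLLOW(F) is not added.
PREDICT(F → b b x) = { 'b' }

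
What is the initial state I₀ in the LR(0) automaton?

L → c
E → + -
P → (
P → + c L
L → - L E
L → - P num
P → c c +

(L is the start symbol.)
{ [L → . - L E], [L → . - P num], [L → . c], [L' → . L] }

First, augment the grammar with L' → L
I₀ = CLOSURE({ [L' → . L] }):
  [L' → . L] has the dot before L: add [L → . c], [L → . - L E], [L → . - P num]
No further items can be added.

I₀ = { [L → . - L E], [L → . - P num], [L → . c], [L' → . L] }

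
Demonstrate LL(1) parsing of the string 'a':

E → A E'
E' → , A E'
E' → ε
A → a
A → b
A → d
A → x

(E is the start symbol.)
LL(1) parsing maintains a stack (initially the start symbol over $) and the input. At each step: if the stack top is a terminal, match it against the current input token; if it is a non-terminal N, replace it with the RHS of M[N, lookahead] (the unique production whose predict set contains the lookahead).

Stack is shown with the top on the left.

Stack   Input  Action
---------------------
E $     a $    output E → A E'
A E' $  a $    output A → a
a E' $  a $    match 'a'
E' $    $      output E' → ε
$       $      accept

The string is accepted.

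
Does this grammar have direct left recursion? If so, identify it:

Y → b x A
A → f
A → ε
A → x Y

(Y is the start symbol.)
No direct left recursion

Direct left recursion occurs when N → N α for some non-terminal N (the right-hand side begins with the left-hand side itself).

Y → b x A: starts with b
A → f: starts with f
A → ε: starts with ε
A → x Y: starts with x

No direct left recursion found.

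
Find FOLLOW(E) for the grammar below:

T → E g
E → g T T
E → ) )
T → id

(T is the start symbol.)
{ 'g' }

To compute FOLLOW(E), find every occurrence of E on a right-hand side N → α E β: add FIRST(β) \ {ε}, and if β is empty or nullable also add FOLLOW(N). Iterate to a fixed point.

In T → E g: E is followed by g, add FIRST(g) \ {ε} = { 'g' }

Taking the union: FOLLOW(E) = { 'g' }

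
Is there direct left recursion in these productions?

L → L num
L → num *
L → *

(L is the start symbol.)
Direct left recursion occurs when N → N α for some non-terminal N (the right-hand side begins with the left-hand side itself).

L → L num: LEFT RECURSIVE (starts with L)
L → num *: starts with num
L → *: starts with '*'

The grammar has direct left recursion on: L.

Answer: Yes, L is left-recursive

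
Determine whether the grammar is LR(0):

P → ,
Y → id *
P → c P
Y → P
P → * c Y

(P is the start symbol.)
Yes, the grammar is LR(0)

Augment with P' → P and build the canonical LR(0) collection (I0 = CLOSURE({[P' → . P]}), then GOTO on every symbol after a dot until no new states appear). It has 11 states:
  I0: { [P → . * c Y], [P → . ,], [P → . c P], [P' → . P] }  — shift
  I1: { [P → * . c Y] }  — shift
  I2: { [P → , .] }  — reduce
  I3: { [P' → P .] }  — accept
  I4: { [P → . * c Y], [P → . ,], [P → . c P], [P → c . P] }  — shift
  I5: { [P → c P .] }  — reduce
  I6: { [P → * c . Y], [P → . * c Y], [P → . ,], [P → . c P], [Y → . P], [Y → . id *] }  — shift
  I7: { [Y → P .] }  — reduce
  I8: { [P → * c Y .] }  — reduce
  I9: { [Y → id . *] }  — shift
  I10: { [Y → id * .] }  — reduce

Every state is either a pure shift/goto state or contains exactly one complete item and nothing to shift — no conflicts. The grammar is LR(0).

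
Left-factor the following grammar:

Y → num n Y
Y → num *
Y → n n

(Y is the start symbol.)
Left-factoring transforms A → αβ₁ | αβ₂ into A → αA' and A' → β₁ | β₂
(α is the longest common prefix among the alternatives). Repeat until
no nonterminal has two alternatives with a common prefix.

Round 1: Y has alternatives sharing prefix 'num'. Introduce Y': Y → num Y'
  Add: Y' → n Y
  Add: Y' → *

No remaining common prefixes — done.

Resulting grammar:
Y → num Y'
Y' → n Y
Y' → *
Y → n n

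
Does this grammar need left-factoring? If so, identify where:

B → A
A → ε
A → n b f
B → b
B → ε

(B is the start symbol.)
No, left-factoring is not needed

Left-factoring is needed when two productions for the same non-terminal
share a common prefix on the right-hand side.

Productions for B:
  B → A
  B → b
  B → ε
Productions for A:
  A → ε
  A → n b f

No common prefixes found.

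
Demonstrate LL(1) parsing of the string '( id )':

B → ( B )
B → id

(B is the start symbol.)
Stack is shown with the top on the left.

Stack    Input     Action
-------------------------
B $      ( id ) $  output B → ( B )
( B ) $  ( id ) $  match '('
B ) $    id ) $    output B → id
id ) $   id ) $    match 'id'
) $      ) $       match ')'
$        $         accept

The string is accepted.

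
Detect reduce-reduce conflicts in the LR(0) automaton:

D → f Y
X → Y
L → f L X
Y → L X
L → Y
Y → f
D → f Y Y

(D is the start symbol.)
Yes — I4: [D → f Y .] vs [L → Y .]; I8: [L → f L X .] vs [Y → L X .]; I9: [L → Y .] vs [X → Y .]; I10: [D → f Y Y .] vs [L → Y .]

Augment with D' → D and build the canonical LR(0) collection (I0 = CLOSURE({[D' → . D]}), then GOTO on every symbol after a dot until no new states appear). It has 12 states:
  I0: { [D → . f Y Y], [D → . f Y], [D' → . D] }  — shift
  I1: { [D' → D .] }  — accept
  I2: { [D → f . Y Y], [D → f . Y], [L → . Y], [L → . f L X], [Y → . L X], [Y → . f] }  — shift
  I3: { [L → . Y], [L → . f L X], [X → . Y], [Y → . L X], [Y → . f], [Y → L . X] }  — shift
  I4: { [D → f Y . Y], [D → f Y .], [L → . Y], [L → . f L X], [L → Y .], [Y → . L X], [Y → . f] }  — shift, 2 reduces
  I5: { [L → . Y], [L → . f L X], [L → f . L X], [Y → . L X], [Y → . f], [Y → f .] }  — shift, reduce
  I6: { [L → . Y], [L → . f L X], [L → f L . X], [X → . Y], [Y → . L X], [Y → . f], [Y → L . X] }  — shift
  I7: { [L → Y .] }  — reduce
  I8: { [L → f L X .], [Y → L X .] }  — 2 reduces
  I9: { [L → Y .], [X → Y .] }  — 2 reduces
  I10: { [D → f Y Y .], [L → Y .] }  — 2 reduces
  I11: { [Y → L X .] }  — reduce

I4 contains complete items [D → f Y .], [L → Y .] — reduce-reduce conflict.
I8 contains complete items [L → f L X .], [Y → L X .] — reduce-reduce conflict.
I9 contains complete items [L → Y .], [X → Y .] — reduce-reduce conflict.
I10 contains complete items [D → f Y Y .], [L → Y .] — reduce-reduce conflict.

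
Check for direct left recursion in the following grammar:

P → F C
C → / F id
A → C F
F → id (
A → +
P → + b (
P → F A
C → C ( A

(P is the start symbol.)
Yes, C is left-recursive

P → F C: starts with F
C → / F id: starts with '/'
A → C F: starts with C
F → id (: starts with id
A → +: starts with '+'
P → + b (: starts with '+'
P → F A: starts with F
C → C ( A: LEFT RECURSIVE (starts with C)

The grammar has direct left recursion on: C.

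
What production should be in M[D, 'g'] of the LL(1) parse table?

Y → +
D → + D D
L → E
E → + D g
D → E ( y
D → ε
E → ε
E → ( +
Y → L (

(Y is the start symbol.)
D → ε

To find M[D, 'g'], we find productions for D where 'g' is in the predict set (PREDICT(N → α) = (FIRST(α) \ {ε}) ∪ (FOLLOW(N) if α ⇒* ε)).

Relevant sets:
  FIRST(E) = { '(', '+', ε }
  FOLLOW(D) = { '(', '+', 'g' }

D → + D D: PREDICT = { '+' }
D → E ( y: PREDICT = { '(', '+' }
D → ε: PREDICT = { '(', '+', 'g' }
  'g' is in predict set, so this production goes in M[D, 'g']

M[D, 'g'] = D → ε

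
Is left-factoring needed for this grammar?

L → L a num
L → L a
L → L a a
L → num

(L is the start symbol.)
Left-factoring is needed when two productions for the same non-terminal
share a common prefix on the right-hand side.

Productions for L:
  L → L a num
  L → L a
  L → L a a
  L → num

Found common prefix 'L a' in productions for L

Answer: Yes, L has productions with common prefix 'L a'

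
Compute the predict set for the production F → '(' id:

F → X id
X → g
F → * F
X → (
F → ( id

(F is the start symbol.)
PREDICT(F → '(' id) = (FIRST(RHS) \ {ε}) ∪ (FOLLOW(F) if ε ∈ FIRST(RHS), i.e. RHS ⇒* ε)
FIRST('(' id) = { '(' }
ε ∉ FIRST('(' id), so FOLLOW(F) is not added.
PREDICT(F → '(' id) = { '(' }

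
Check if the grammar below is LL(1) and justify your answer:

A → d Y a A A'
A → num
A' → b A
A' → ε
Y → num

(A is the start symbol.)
Relevant sets:
  FOLLOW(A') = { $, 'b' }

For A:
  PREDICT(A → d Y a A A') = { 'd' }
  PREDICT(A → num) = { 'num' }
For A':
  PREDICT(A' → b A) = { 'b' }
  PREDICT(A' → ε) = { $, 'b' }
Y has a single production, so nothing to check there.

Conflict found: Predict set conflict for A': { 'b' }
The grammar is NOT LL(1).

Answer: No. Predict set conflict for A': { 'b' }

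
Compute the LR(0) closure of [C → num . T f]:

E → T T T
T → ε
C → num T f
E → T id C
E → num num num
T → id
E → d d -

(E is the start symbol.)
Start with: [C → num . T f]
  [C → num . T f] has the dot before T: add [T → .], [T → . id]
No further items can be added.

CLOSURE = { [C → num . T f], [T → . id], [T → .] }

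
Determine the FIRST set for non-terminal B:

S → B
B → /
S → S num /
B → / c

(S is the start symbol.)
From B → /:
  - '/' is a terminal: add '/' and stop
From B → / c:
  - '/' is a terminal: add '/' and stop

Collecting: FIRST(B) = { '/' }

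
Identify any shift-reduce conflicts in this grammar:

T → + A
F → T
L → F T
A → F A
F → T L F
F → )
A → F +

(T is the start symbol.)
Yes — I6: [F → T .] vs [F → . )]; I11: [A → F + .] vs [F → . )]

A shift-reduce conflict occurs when an LR(0) state has both:
  - a complete (reduce) item [A → α .] (dot at the end), and
  - a shift item [B → β . c γ] (dot before a terminal).

Augment with T' → T and build the canonical LR(0) collection (I0 = CLOSURE({[T' → . T]}), then GOTO on every symbol after a dot until no new states appear). It has 13 states:
  I0: { [T → . + A], [T' → . T] }  — shift
  I1: { [A → . F +], [A → . F A], [F → . )], [F → . T L F], [F → . T], [T → + . A], [T → . + A] }  — shift
  I2: { [T' → T .] }  — accept
  I3: { [F → ) .] }  — reduce
  I4: { [T → + A .] }  — reduce
  I5: { [A → . F +], [A → . F A], [A → F . +], [A → F . A], [F → . )], [F → . T L F], [F → . T], [T → . + A] }  — shift
  I6: { [F → . )], [F → . T L F], [F → . T], [F → T . L F], [F → T .], [L → . F T], [T → . + A] }  — shift, reduce
  I7: { [L → F . T], [T → . + A] }  — shift
  I8: { [F → . )], [F → . T L F], [F → . T], [F → T L . F], [T → . + A] }  — shift
  I9: { [F → T L F .] }  — reduce
  I10: { [L → F T .] }  — reduce
  I11: { [A → . F +], [A → . F A], [A → F + .], [F → . )], [F → . T L F], [F → . T], [T → + . A], [T → . + A] }  — shift, reduce
  I12: { [A → F A .] }  — reduce

I6 contains reduce item [F → T .] and shift items [F → . )], [T → . + A] — shift-reduce conflict.
I11 contains reduce item [A → F + .] and shift items [F → . )], [T → . + A] — shift-reduce conflict.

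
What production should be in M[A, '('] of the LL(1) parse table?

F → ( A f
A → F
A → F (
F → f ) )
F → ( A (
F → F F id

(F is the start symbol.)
To find M[A, '('], we find productions for A where '(' is in the predict set (PREDICT(N → α) = (FIRST(α) \ {ε}) ∪ (FOLLOW(N) if α ⇒* ε)).

Relevant sets:
  FIRST(F) = { '(', 'f' }

A → F: PREDICT = { '(', 'f' }
  '(' is in predict set, so this production goes in M[A, '(']
A → F (: PREDICT = { '(', 'f' }
  '(' is in predict set, so this production goes in M[A, '(']

M[A, '('] = A → F, A → F (  (a multiply-defined cell — the grammar is not LL(1))

Answer: A → F, A → F (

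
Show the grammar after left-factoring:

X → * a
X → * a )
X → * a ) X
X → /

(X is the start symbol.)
X → * a X'
X' → ε
X' → ) X''
X'' → ε
X'' → X
X → /

Left-factoring transforms A → αβ₁ | αβ₂ into A → αA' and A' → β₁ | β₂
(α is the longest common prefix among the alternatives). Repeat until
no nonterminal has two alternatives with a common prefix.

Round 1: X has alternatives sharing prefix '* a'. Introduce X': X → * a X'
  Add: X' → ε
  Add: X' → )
  Add: X' → ) X

Round 2: X' has alternatives sharing prefix ')'. Introduce X'': X' → ) X''
  Add: X'' → ε
  Add: X'' → X

No remaining common prefixes — done.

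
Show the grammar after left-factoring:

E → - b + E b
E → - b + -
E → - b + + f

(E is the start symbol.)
Left-factoring transforms A → αβ₁ | αβ₂ into A → αA' and A' → β₁ | β₂
(α is the longest common prefix among the alternatives). Repeat until
no nonterminal has two alternatives with a common prefix.

Round 1: E has alternatives sharing prefix '- b +'. Introduce E': E → - b + E'
  Add: E' → E b
  Add: E' → -
  Add: E' → + f

No remaining common prefixes — done.

Resulting grammar:
E → - b + E'
E' → E b
E' → -
E' → + f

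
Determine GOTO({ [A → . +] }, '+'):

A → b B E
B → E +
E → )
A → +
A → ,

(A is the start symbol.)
GOTO(I, '+') = CLOSURE({ [A → αX.β] : [A → α.Xβ] ∈ I, X = '+' })

Items with dot before '+', with the dot advanced:
  [A → . +] → [A → + .]
Closure adds nothing (no advanced item has the dot before a non-terminal).

GOTO = { [A → + .] }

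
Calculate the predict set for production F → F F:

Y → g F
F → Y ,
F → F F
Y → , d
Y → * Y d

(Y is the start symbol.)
PREDICT(F → F F) = (FIRST(RHS) \ {ε}) ∪ (FOLLOW(F) if ε ∈ FIRST(RHS), i.e. RHS ⇒* ε)
FIRST(F) = { '*', ',', 'g' }
FIRST(F F) = { '*', ',', 'g' }
ε ∉ FIRST(F F), so FOLLOW(F) is not added.
PREDICT(F → F F) = { '*', ',', 'g' }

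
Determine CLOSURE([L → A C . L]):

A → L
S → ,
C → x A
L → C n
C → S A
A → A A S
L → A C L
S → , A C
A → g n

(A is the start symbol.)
{ [A → . A A S], [A → . L], [A → . g n], [C → . S A], [C → . x A], [L → . A C L], [L → . C n], [L → A C . L], [S → . , A C], [S → . ,] }

To compute CLOSURE, for each item [A → α.Bβ] where B is a non-terminal, add [B → .γ] for all productions B → γ; repeat for the newly added items until nothing changes.

Start with: [L → A C . L]
  [L → A C . L] has the dot before L: add [L → . C n], [L → . A C L]
  [L → . C n] has the dot before C: add [C → . x A], [C → . S A]
  [L → . A C L] has the dot before A: add [A → . L], [A → . A A S], [A → . g n]
  [C → . S A] has the dot before S: add [S → . ,], [S → . , A C]
No further items can be added.

CLOSURE = { [A → . A A S], [A → . L], [A → . g n], [C → . S A], [C → . x A], [L → . A C L], [L → . C n], [L → A C . L], [S → . , A C], [S → . ,] }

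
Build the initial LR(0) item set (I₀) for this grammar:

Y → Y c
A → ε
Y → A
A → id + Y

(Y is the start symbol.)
{ [A → . id + Y], [A → .], [Y → . A], [Y → . Y c], [Y' → . Y] }

First, augment the grammar with Y' → Y
I₀ = CLOSURE({ [Y' → . Y] }):
  [Y' → . Y] has the dot before Y: add [Y → . Y c], [Y → . A]
  [Y → . A] has the dot before A: add [A → .], [A → . id + Y]
No further items can be added.

I₀ = { [A → . id + Y], [A → .], [Y → . A], [Y → . Y c], [Y' → . Y] }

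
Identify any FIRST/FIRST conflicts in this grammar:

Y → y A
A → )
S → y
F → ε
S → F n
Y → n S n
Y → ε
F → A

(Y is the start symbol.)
No FIRST/FIRST conflicts.

A FIRST/FIRST conflict occurs when two productions N → α and N → β for the same non-terminal have FIRST(α) ∩ FIRST(β) ≠ ∅ (with ε ∈ FIRST of a nullable right-hand side, so two nullable alternatives also conflict).

FIRST sets of the non-terminals at (or reachable through a nullable prefix from) the front of some alternative:
  FIRST(F) = { ')', ε }
  FIRST(A) = { ')' }

Productions for Y:
  Y → y A: FIRST = { 'y' }
  Y → n S n: FIRST = { 'n' }
  Y → ε: FIRST = { ε }
Productions for S:
  S → y: FIRST = { 'y' }
  S → F n: FIRST = { ')', 'n' }
Productions for F:
  F → ε: FIRST = { ε }
  F → A: FIRST = { ')' }
A has only one production, so no FIRST/FIRST conflict is possible there.

All alternatives of each non-terminal have pairwise disjoint FIRST sets.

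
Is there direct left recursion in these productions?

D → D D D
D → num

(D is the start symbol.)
D → D D D: LEFT RECURSIVE (starts with D)
D → num: starts with num

The grammar has direct left recursion on: D.

Answer: Yes, D is left-recursive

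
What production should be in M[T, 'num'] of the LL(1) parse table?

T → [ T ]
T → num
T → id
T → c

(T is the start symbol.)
T → num

To find M[T, 'num'], we find productions for T where 'num' is in the predict set (PREDICT(N → α) = (FIRST(α) \ {ε}) ∪ (FOLLOW(N) if α ⇒* ε)).

T → [ T ]: PREDICT = { '[' }
T → num: PREDICT = { 'num' }
  'num' is in predict set, so this production goes in M[T, 'num']
T → id: PREDICT = { 'id' }
T → c: PREDICT = { 'c' }

M[T, 'num'] = T → num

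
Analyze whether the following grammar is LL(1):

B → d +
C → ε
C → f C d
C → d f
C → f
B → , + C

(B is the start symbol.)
Relevant sets:
  FOLLOW(C) = { $, 'd' }

For B:
  PREDICT(B → d '+') = { 'd' }
  PREDICT(B → ',' '+' C) = { ',' }
For C:
  PREDICT(C → ε) = { $, 'd' }
  PREDICT(C → f C d) = { 'f' }
  PREDICT(C → d f) = { 'd' }
  PREDICT(C → f) = { 'f' }

Conflict found: Predict set conflict for C: { 'd' }
The grammar is NOT LL(1).

Answer: No. Predict set conflict for C: { 'd' }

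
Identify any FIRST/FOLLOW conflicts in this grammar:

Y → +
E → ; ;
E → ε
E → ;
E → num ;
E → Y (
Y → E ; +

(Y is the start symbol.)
A FIRST/FOLLOW conflict occurs when a non-terminal N has a nullable alternative N → β (β ⇒* ε) and another alternative N → α with FIRST(α) ∩ FOLLOW(N) ≠ ∅: on such a lookahead the parser cannot decide between expanding α and letting N vanish via β.

Nullable non-terminals: E.
FIRST sets used below: FIRST(Y) = { '+', ';', 'num' }

E: nullable alternative(s) E → ε; FOLLOW(E) = { ';' }
  E → ; ;: FIRST \ {ε} = { ';' } — overlaps FOLLOW(E) on { ';' }: CONFLICT
  E → ε: FIRST \ {ε} = { } — this is the only nullable alternative, skip
  E → ;: FIRST \ {ε} = { ';' } — overlaps FOLLOW(E) on { ';' }: CONFLICT
  E → num ;: FIRST \ {ε} = { 'num' } — disjoint from FOLLOW(E)
  E → Y (: FIRST \ {ε} = { '+', ';', 'num' } — overlaps FOLLOW(E) on { ';' }: CONFLICT

Y has no nullable alternative, so no FIRST/FOLLOW check is needed there.

So the grammar has 3 FIRST/FOLLOW conflicts (marked CONFLICT above).

Answer: Yes. E → ';' ';' with FOLLOW(E) on { ';' }; E → ';' with FOLLOW(E) on { ';' }; E → Y '(' with FOLLOW(E) on { ';' }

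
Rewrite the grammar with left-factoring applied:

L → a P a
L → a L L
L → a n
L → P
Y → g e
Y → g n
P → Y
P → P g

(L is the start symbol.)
L → a L'
L' → P a
L' → L L
L' → n
L → P
Y → g Y'
Y' → e
Y' → n
P → Y
P → P g

Left-factoring transforms A → αβ₁ | αβ₂ into A → αA' and A' → β₁ | β₂
(α is the longest common prefix among the alternatives). Repeat until
no nonterminal has two alternatives with a common prefix.

Round 1: L has alternatives sharing prefix 'a'. Introduce L': L → a L'
  Add: L' → P a
  Add: L' → L L
  Add: L' → n

Round 2: Y has alternatives sharing prefix 'g'. Introduce Y': Y → g Y'
  Add: Y' → e
  Add: Y' → n

No remaining common prefixes — done.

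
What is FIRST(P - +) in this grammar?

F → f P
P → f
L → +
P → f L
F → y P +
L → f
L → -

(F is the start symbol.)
{ 'f' }

FIRST sets of the non-terminals involved (from the grammar, by fixed-point iteration):
  FIRST(P) = { 'f' }

To compute FIRST(P - +), process the symbols left to right:
Symbol P is a non-terminal. Add FIRST(P) \ {ε} = { 'f' }
P is not nullable (ε ∉ FIRST(P)), so stop here.
FIRST(P - +) = { 'f' }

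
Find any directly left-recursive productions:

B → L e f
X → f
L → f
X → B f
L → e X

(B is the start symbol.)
No direct left recursion

Direct left recursion occurs when N → N α for some non-terminal N (the right-hand side begins with the left-hand side itself).

B → L e f: starts with L
X → f: starts with f
L → f: starts with f
X → B f: starts with B
L → e X: starts with e

No direct left recursion found.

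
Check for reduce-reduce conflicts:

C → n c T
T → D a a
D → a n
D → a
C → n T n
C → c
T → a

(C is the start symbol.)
Yes — I6: [D → a .] vs [T → a .]

A reduce-reduce conflict occurs when an LR(0) state has two complete items [A → α .] and [B → β .] — both call for a reduction, and with no lookahead the parser cannot choose between them.

Augment with C' → C and build the canonical LR(0) collection (I0 = CLOSURE({[C' → . C]}), then GOTO on every symbol after a dot until no new states appear). It has 13 states:
  I0: { [C → . c], [C → . n T n], [C → . n c T], [C' → . C] }  — shift
  I1: { [C' → C .] }  — accept
  I2: { [C → c .] }  — reduce
  I3: { [C → n . T n], [C → n . c T], [D → . a n], [D → . a], [T → . D a a], [T → . a] }  — shift
  I4: { [T → D . a a] }  — shift
  I5: { [C → n T . n] }  — shift
  I6: { [D → a . n], [D → a .], [T → a .] }  — shift, 2 reduces
  I7: { [C → n c . T], [D → . a n], [D → . a], [T → . D a a], [T → . a] }  — shift
  I8: { [C → n c T .] }  — reduce
  I9: { [D → a n .] }  — reduce
  I10: { [C → n T n .] }  — reduce
  I11: { [T → D a . a] }  — shift
  I12: { [T → D a a .] }  — reduce

I6 contains complete items [D → a .], [T → a .] — reduce-reduce conflict.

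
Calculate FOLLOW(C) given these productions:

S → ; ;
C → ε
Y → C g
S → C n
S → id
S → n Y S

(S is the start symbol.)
{ 'g', 'n' }

To compute FOLLOW(C), find every occurrence of C on a right-hand side N → α C β: add FIRST(β) \ {ε}, and if β is empty or nullable also add FOLLOW(N). Iterate to a fixed point.

In Y → C g: C is followed by g, add FIRST(g) \ {ε} = { 'g' }
In S → C n: C is followed by n, add FIRST(n) \ {ε} = { 'n' }

Taking the union: FOLLOW(C) = { 'g', 'n' }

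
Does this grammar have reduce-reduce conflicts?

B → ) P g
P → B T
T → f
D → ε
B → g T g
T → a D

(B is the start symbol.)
Augment with B' → B and build the canonical LR(0) collection (I0 = CLOSURE({[B' → . B]}), then GOTO on every symbol after a dot until no new states appear). It has 13 states:
  I0: { [B → . ) P g], [B → . g T g], [B' → . B] }  — shift
  I1: { [B → ) . P g], [B → . ) P g], [B → . g T g], [P → . B T] }  — shift
  I2: { [B' → B .] }  — accept
  I3: { [B → g . T g], [T → . a D], [T → . f] }  — shift
  I4: { [B → g T . g] }  — shift
  I5: { [D → .], [T → a . D] }  — reduce
  I6: { [T → f .] }  — reduce
  I7: { [T → a D .] }  — reduce
  I8: { [B → g T g .] }  — reduce
  I9: { [P → B . T], [T → . a D], [T → . f] }  — shift
  I10: { [B → ) P . g] }  — shift
  I11: { [B → ) P g .] }  — reduce
  I12: { [P → B T .] }  — reduce

No state contains more than one complete item.

Answer: No reduce-reduce conflicts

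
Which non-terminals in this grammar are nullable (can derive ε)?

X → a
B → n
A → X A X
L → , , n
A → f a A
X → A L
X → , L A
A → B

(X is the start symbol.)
A non-terminal is nullable if it can derive ε (the empty string): either it has an ε-production, or it has a production whose right-hand side consists entirely of nullable non-terminals.

There are no ε-productions, so no non-terminal can derive ε.
No non-terminals are nullable.

Answer: None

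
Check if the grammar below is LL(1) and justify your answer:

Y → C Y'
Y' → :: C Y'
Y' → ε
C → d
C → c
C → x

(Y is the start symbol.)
Yes, the grammar is LL(1).

A grammar is LL(1) if for each non-terminal N with multiple productions, the predict sets of those productions are pairwise disjoint, where PREDICT(N → α) = (FIRST(α) \ {ε}) ∪ (FOLLOW(N) if α ⇒* ε).

Relevant sets:
  FOLLOW(Y') = { $ }

For Y':
  PREDICT(Y' → :: C Y') = { '::' }
  PREDICT(Y' → ε) = { $ }
For C:
  PREDICT(C → d) = { 'd' }
  PREDICT(C → c) = { 'c' }
  PREDICT(C → x) = { 'x' }
Y has a single production, so nothing to check there.

All predict sets are disjoint. The grammar IS LL(1).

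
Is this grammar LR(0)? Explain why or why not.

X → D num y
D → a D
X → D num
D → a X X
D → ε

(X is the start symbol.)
Augment with X' → X and build the canonical LR(0) collection (I0 = CLOSURE({[X' → . X]}), then GOTO on every symbol after a dot until no new states appear). It has 9 states:
  I0: { [D → . a D], [D → . a X X], [D → .], [X → . D num y], [X → . D num], [X' → . X] }  — shift, reduce
  I1: { [X → D . num y], [X → D . num] }  — shift
  I2: { [X' → X .] }  — accept
  I3: { [D → . a D], [D → . a X X], [D → .], [D → a . D], [D → a . X X], [X → . D num y], [X → . D num] }  — shift, reduce
  I4: { [D → a D .], [X → D . num y], [X → D . num] }  — shift, reduce
  I5: { [D → . a D], [D → . a X X], [D → .], [D → a X . X], [X → . D num y], [X → . D num] }  — shift, reduce
  I6: { [D → a X X .] }  — reduce
  I7: { [X → D num . y], [X → D num .] }  — shift, reduce
  I8: { [X → D num y .] }  — reduce

Conflict in state I0:
  Shift-reduce conflict between [D → .] and [D → . a D]
So the grammar is NOT LR(0).

Answer: No. Shift-reduce conflict between [D → .] and [D → . a D]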